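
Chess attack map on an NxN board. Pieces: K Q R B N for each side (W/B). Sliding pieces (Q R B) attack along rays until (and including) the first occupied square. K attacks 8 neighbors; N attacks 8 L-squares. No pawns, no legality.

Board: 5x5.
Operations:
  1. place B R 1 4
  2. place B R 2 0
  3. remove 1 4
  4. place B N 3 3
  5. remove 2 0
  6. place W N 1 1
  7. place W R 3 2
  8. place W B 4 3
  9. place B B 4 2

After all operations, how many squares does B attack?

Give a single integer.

Op 1: place BR@(1,4)
Op 2: place BR@(2,0)
Op 3: remove (1,4)
Op 4: place BN@(3,3)
Op 5: remove (2,0)
Op 6: place WN@(1,1)
Op 7: place WR@(3,2)
Op 8: place WB@(4,3)
Op 9: place BB@(4,2)
Per-piece attacks for B:
  BN@(3,3): attacks (1,4) (4,1) (2,1) (1,2)
  BB@(4,2): attacks (3,3) (3,1) (2,0) [ray(-1,1) blocked at (3,3)]
Union (7 distinct): (1,2) (1,4) (2,0) (2,1) (3,1) (3,3) (4,1)

Answer: 7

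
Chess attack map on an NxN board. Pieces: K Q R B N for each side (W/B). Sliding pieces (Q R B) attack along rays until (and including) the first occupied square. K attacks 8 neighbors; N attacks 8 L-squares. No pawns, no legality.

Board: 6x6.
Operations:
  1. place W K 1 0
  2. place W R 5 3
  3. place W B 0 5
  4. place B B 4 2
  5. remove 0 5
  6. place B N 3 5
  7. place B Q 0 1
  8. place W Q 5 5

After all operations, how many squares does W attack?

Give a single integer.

Op 1: place WK@(1,0)
Op 2: place WR@(5,3)
Op 3: place WB@(0,5)
Op 4: place BB@(4,2)
Op 5: remove (0,5)
Op 6: place BN@(3,5)
Op 7: place BQ@(0,1)
Op 8: place WQ@(5,5)
Per-piece attacks for W:
  WK@(1,0): attacks (1,1) (2,0) (0,0) (2,1) (0,1)
  WR@(5,3): attacks (5,4) (5,5) (5,2) (5,1) (5,0) (4,3) (3,3) (2,3) (1,3) (0,3) [ray(0,1) blocked at (5,5)]
  WQ@(5,5): attacks (5,4) (5,3) (4,5) (3,5) (4,4) (3,3) (2,2) (1,1) (0,0) [ray(0,-1) blocked at (5,3); ray(-1,0) blocked at (3,5)]
Union (20 distinct): (0,0) (0,1) (0,3) (1,1) (1,3) (2,0) (2,1) (2,2) (2,3) (3,3) (3,5) (4,3) (4,4) (4,5) (5,0) (5,1) (5,2) (5,3) (5,4) (5,5)

Answer: 20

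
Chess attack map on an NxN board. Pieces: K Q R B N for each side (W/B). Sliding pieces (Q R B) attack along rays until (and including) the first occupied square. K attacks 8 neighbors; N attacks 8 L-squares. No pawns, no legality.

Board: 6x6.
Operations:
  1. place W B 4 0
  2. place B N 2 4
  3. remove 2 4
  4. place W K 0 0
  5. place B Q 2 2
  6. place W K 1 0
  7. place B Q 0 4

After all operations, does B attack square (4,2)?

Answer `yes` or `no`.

Answer: yes

Derivation:
Op 1: place WB@(4,0)
Op 2: place BN@(2,4)
Op 3: remove (2,4)
Op 4: place WK@(0,0)
Op 5: place BQ@(2,2)
Op 6: place WK@(1,0)
Op 7: place BQ@(0,4)
Per-piece attacks for B:
  BQ@(0,4): attacks (0,5) (0,3) (0,2) (0,1) (0,0) (1,4) (2,4) (3,4) (4,4) (5,4) (1,5) (1,3) (2,2) [ray(0,-1) blocked at (0,0); ray(1,-1) blocked at (2,2)]
  BQ@(2,2): attacks (2,3) (2,4) (2,5) (2,1) (2,0) (3,2) (4,2) (5,2) (1,2) (0,2) (3,3) (4,4) (5,5) (3,1) (4,0) (1,3) (0,4) (1,1) (0,0) [ray(1,-1) blocked at (4,0); ray(-1,1) blocked at (0,4); ray(-1,-1) blocked at (0,0)]
B attacks (4,2): yes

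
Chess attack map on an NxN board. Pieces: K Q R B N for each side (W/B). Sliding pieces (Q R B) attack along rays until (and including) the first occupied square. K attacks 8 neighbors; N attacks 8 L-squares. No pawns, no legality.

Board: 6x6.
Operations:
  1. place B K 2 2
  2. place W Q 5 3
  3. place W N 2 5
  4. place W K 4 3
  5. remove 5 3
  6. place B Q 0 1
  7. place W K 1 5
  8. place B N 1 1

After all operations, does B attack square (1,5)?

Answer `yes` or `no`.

Op 1: place BK@(2,2)
Op 2: place WQ@(5,3)
Op 3: place WN@(2,5)
Op 4: place WK@(4,3)
Op 5: remove (5,3)
Op 6: place BQ@(0,1)
Op 7: place WK@(1,5)
Op 8: place BN@(1,1)
Per-piece attacks for B:
  BQ@(0,1): attacks (0,2) (0,3) (0,4) (0,5) (0,0) (1,1) (1,2) (2,3) (3,4) (4,5) (1,0) [ray(1,0) blocked at (1,1)]
  BN@(1,1): attacks (2,3) (3,2) (0,3) (3,0)
  BK@(2,2): attacks (2,3) (2,1) (3,2) (1,2) (3,3) (3,1) (1,3) (1,1)
B attacks (1,5): no

Answer: no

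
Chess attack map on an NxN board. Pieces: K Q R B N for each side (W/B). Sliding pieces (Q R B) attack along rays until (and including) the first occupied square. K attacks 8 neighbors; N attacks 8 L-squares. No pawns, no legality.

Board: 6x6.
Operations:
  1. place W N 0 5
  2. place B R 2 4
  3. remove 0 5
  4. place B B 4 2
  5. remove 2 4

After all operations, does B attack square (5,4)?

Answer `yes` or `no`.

Op 1: place WN@(0,5)
Op 2: place BR@(2,4)
Op 3: remove (0,5)
Op 4: place BB@(4,2)
Op 5: remove (2,4)
Per-piece attacks for B:
  BB@(4,2): attacks (5,3) (5,1) (3,3) (2,4) (1,5) (3,1) (2,0)
B attacks (5,4): no

Answer: no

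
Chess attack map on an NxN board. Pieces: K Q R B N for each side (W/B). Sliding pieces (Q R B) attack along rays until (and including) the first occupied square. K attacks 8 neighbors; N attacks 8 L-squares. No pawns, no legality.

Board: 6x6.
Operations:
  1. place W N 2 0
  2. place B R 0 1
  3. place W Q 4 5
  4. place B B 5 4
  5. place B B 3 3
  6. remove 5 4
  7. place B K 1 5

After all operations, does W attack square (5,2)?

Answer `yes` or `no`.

Op 1: place WN@(2,0)
Op 2: place BR@(0,1)
Op 3: place WQ@(4,5)
Op 4: place BB@(5,4)
Op 5: place BB@(3,3)
Op 6: remove (5,4)
Op 7: place BK@(1,5)
Per-piece attacks for W:
  WN@(2,0): attacks (3,2) (4,1) (1,2) (0,1)
  WQ@(4,5): attacks (4,4) (4,3) (4,2) (4,1) (4,0) (5,5) (3,5) (2,5) (1,5) (5,4) (3,4) (2,3) (1,2) (0,1) [ray(-1,0) blocked at (1,5); ray(-1,-1) blocked at (0,1)]
W attacks (5,2): no

Answer: no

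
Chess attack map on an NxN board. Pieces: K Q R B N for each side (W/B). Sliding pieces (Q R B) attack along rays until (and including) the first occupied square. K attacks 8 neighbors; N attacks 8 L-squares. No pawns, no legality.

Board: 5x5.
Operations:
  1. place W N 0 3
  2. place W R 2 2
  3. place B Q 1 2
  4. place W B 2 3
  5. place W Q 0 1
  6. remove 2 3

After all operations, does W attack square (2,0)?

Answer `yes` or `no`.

Answer: yes

Derivation:
Op 1: place WN@(0,3)
Op 2: place WR@(2,2)
Op 3: place BQ@(1,2)
Op 4: place WB@(2,3)
Op 5: place WQ@(0,1)
Op 6: remove (2,3)
Per-piece attacks for W:
  WQ@(0,1): attacks (0,2) (0,3) (0,0) (1,1) (2,1) (3,1) (4,1) (1,2) (1,0) [ray(0,1) blocked at (0,3); ray(1,1) blocked at (1,2)]
  WN@(0,3): attacks (2,4) (1,1) (2,2)
  WR@(2,2): attacks (2,3) (2,4) (2,1) (2,0) (3,2) (4,2) (1,2) [ray(-1,0) blocked at (1,2)]
W attacks (2,0): yes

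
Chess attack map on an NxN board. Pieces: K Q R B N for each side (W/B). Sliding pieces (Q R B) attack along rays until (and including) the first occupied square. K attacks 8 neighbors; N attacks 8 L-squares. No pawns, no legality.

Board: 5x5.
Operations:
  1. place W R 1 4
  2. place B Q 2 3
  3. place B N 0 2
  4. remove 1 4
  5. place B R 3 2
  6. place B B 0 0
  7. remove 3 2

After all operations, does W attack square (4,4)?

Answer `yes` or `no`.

Op 1: place WR@(1,4)
Op 2: place BQ@(2,3)
Op 3: place BN@(0,2)
Op 4: remove (1,4)
Op 5: place BR@(3,2)
Op 6: place BB@(0,0)
Op 7: remove (3,2)
Per-piece attacks for W:
W attacks (4,4): no

Answer: no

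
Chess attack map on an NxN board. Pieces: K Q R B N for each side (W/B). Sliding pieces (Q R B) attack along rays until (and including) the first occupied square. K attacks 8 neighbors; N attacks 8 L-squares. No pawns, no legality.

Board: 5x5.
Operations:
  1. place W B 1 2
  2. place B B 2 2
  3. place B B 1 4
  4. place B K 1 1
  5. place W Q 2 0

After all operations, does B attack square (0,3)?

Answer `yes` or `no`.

Answer: yes

Derivation:
Op 1: place WB@(1,2)
Op 2: place BB@(2,2)
Op 3: place BB@(1,4)
Op 4: place BK@(1,1)
Op 5: place WQ@(2,0)
Per-piece attacks for B:
  BK@(1,1): attacks (1,2) (1,0) (2,1) (0,1) (2,2) (2,0) (0,2) (0,0)
  BB@(1,4): attacks (2,3) (3,2) (4,1) (0,3)
  BB@(2,2): attacks (3,3) (4,4) (3,1) (4,0) (1,3) (0,4) (1,1) [ray(-1,-1) blocked at (1,1)]
B attacks (0,3): yes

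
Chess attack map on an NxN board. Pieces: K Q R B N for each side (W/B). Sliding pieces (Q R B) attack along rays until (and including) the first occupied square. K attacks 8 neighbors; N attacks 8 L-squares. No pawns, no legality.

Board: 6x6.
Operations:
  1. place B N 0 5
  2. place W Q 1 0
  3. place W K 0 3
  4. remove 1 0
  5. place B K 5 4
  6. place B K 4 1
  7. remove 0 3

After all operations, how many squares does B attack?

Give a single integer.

Answer: 15

Derivation:
Op 1: place BN@(0,5)
Op 2: place WQ@(1,0)
Op 3: place WK@(0,3)
Op 4: remove (1,0)
Op 5: place BK@(5,4)
Op 6: place BK@(4,1)
Op 7: remove (0,3)
Per-piece attacks for B:
  BN@(0,5): attacks (1,3) (2,4)
  BK@(4,1): attacks (4,2) (4,0) (5,1) (3,1) (5,2) (5,0) (3,2) (3,0)
  BK@(5,4): attacks (5,5) (5,3) (4,4) (4,5) (4,3)
Union (15 distinct): (1,3) (2,4) (3,0) (3,1) (3,2) (4,0) (4,2) (4,3) (4,4) (4,5) (5,0) (5,1) (5,2) (5,3) (5,5)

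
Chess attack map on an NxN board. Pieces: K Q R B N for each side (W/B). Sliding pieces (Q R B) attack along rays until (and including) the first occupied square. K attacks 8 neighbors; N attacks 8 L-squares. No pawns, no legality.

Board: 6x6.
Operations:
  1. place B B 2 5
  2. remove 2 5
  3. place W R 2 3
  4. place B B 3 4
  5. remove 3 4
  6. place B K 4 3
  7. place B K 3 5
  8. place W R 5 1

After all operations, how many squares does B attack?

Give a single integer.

Answer: 11

Derivation:
Op 1: place BB@(2,5)
Op 2: remove (2,5)
Op 3: place WR@(2,3)
Op 4: place BB@(3,4)
Op 5: remove (3,4)
Op 6: place BK@(4,3)
Op 7: place BK@(3,5)
Op 8: place WR@(5,1)
Per-piece attacks for B:
  BK@(3,5): attacks (3,4) (4,5) (2,5) (4,4) (2,4)
  BK@(4,3): attacks (4,4) (4,2) (5,3) (3,3) (5,4) (5,2) (3,4) (3,2)
Union (11 distinct): (2,4) (2,5) (3,2) (3,3) (3,4) (4,2) (4,4) (4,5) (5,2) (5,3) (5,4)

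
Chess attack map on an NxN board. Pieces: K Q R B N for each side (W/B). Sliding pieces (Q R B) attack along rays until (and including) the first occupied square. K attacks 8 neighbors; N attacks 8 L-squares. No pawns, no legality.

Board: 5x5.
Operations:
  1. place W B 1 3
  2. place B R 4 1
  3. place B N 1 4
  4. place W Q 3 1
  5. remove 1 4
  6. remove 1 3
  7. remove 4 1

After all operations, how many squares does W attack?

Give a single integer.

Op 1: place WB@(1,3)
Op 2: place BR@(4,1)
Op 3: place BN@(1,4)
Op 4: place WQ@(3,1)
Op 5: remove (1,4)
Op 6: remove (1,3)
Op 7: remove (4,1)
Per-piece attacks for W:
  WQ@(3,1): attacks (3,2) (3,3) (3,4) (3,0) (4,1) (2,1) (1,1) (0,1) (4,2) (4,0) (2,2) (1,3) (0,4) (2,0)
Union (14 distinct): (0,1) (0,4) (1,1) (1,3) (2,0) (2,1) (2,2) (3,0) (3,2) (3,3) (3,4) (4,0) (4,1) (4,2)

Answer: 14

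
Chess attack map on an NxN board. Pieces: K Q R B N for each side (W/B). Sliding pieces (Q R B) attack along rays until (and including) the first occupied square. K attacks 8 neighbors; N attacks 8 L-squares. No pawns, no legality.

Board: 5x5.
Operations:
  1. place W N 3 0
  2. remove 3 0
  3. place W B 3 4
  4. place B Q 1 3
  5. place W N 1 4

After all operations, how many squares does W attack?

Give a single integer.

Op 1: place WN@(3,0)
Op 2: remove (3,0)
Op 3: place WB@(3,4)
Op 4: place BQ@(1,3)
Op 5: place WN@(1,4)
Per-piece attacks for W:
  WN@(1,4): attacks (2,2) (3,3) (0,2)
  WB@(3,4): attacks (4,3) (2,3) (1,2) (0,1)
Union (7 distinct): (0,1) (0,2) (1,2) (2,2) (2,3) (3,3) (4,3)

Answer: 7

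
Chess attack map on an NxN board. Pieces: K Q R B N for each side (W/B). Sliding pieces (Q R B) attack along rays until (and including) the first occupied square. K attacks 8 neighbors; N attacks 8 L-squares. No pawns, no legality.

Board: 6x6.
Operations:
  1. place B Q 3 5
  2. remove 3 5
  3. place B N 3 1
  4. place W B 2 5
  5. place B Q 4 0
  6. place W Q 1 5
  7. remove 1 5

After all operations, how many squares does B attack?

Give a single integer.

Op 1: place BQ@(3,5)
Op 2: remove (3,5)
Op 3: place BN@(3,1)
Op 4: place WB@(2,5)
Op 5: place BQ@(4,0)
Op 6: place WQ@(1,5)
Op 7: remove (1,5)
Per-piece attacks for B:
  BN@(3,1): attacks (4,3) (5,2) (2,3) (1,2) (5,0) (1,0)
  BQ@(4,0): attacks (4,1) (4,2) (4,3) (4,4) (4,5) (5,0) (3,0) (2,0) (1,0) (0,0) (5,1) (3,1) [ray(-1,1) blocked at (3,1)]
Union (15 distinct): (0,0) (1,0) (1,2) (2,0) (2,3) (3,0) (3,1) (4,1) (4,2) (4,3) (4,4) (4,5) (5,0) (5,1) (5,2)

Answer: 15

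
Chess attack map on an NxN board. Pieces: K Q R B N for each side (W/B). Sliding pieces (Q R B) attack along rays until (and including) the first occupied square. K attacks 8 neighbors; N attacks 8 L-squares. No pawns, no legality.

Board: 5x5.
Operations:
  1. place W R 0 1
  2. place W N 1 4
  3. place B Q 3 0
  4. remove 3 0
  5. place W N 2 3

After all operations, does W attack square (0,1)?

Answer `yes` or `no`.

Answer: no

Derivation:
Op 1: place WR@(0,1)
Op 2: place WN@(1,4)
Op 3: place BQ@(3,0)
Op 4: remove (3,0)
Op 5: place WN@(2,3)
Per-piece attacks for W:
  WR@(0,1): attacks (0,2) (0,3) (0,4) (0,0) (1,1) (2,1) (3,1) (4,1)
  WN@(1,4): attacks (2,2) (3,3) (0,2)
  WN@(2,3): attacks (4,4) (0,4) (3,1) (4,2) (1,1) (0,2)
W attacks (0,1): no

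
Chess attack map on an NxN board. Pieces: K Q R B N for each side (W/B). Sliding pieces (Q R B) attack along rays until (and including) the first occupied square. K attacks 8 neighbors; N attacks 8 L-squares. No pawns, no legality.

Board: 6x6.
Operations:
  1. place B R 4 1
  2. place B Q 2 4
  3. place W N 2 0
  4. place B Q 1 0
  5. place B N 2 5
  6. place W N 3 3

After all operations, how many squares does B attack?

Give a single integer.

Answer: 26

Derivation:
Op 1: place BR@(4,1)
Op 2: place BQ@(2,4)
Op 3: place WN@(2,0)
Op 4: place BQ@(1,0)
Op 5: place BN@(2,5)
Op 6: place WN@(3,3)
Per-piece attacks for B:
  BQ@(1,0): attacks (1,1) (1,2) (1,3) (1,4) (1,5) (2,0) (0,0) (2,1) (3,2) (4,3) (5,4) (0,1) [ray(1,0) blocked at (2,0)]
  BQ@(2,4): attacks (2,5) (2,3) (2,2) (2,1) (2,0) (3,4) (4,4) (5,4) (1,4) (0,4) (3,5) (3,3) (1,5) (1,3) (0,2) [ray(0,1) blocked at (2,5); ray(0,-1) blocked at (2,0); ray(1,-1) blocked at (3,3)]
  BN@(2,5): attacks (3,3) (4,4) (1,3) (0,4)
  BR@(4,1): attacks (4,2) (4,3) (4,4) (4,5) (4,0) (5,1) (3,1) (2,1) (1,1) (0,1)
Union (26 distinct): (0,0) (0,1) (0,2) (0,4) (1,1) (1,2) (1,3) (1,4) (1,5) (2,0) (2,1) (2,2) (2,3) (2,5) (3,1) (3,2) (3,3) (3,4) (3,5) (4,0) (4,2) (4,3) (4,4) (4,5) (5,1) (5,4)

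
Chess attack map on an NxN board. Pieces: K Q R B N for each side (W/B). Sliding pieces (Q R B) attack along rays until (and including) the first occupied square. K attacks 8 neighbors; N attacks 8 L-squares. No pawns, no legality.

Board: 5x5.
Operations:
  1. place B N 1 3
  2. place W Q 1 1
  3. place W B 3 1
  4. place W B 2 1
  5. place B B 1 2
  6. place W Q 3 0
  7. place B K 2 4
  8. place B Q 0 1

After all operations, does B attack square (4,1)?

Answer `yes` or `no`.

Op 1: place BN@(1,3)
Op 2: place WQ@(1,1)
Op 3: place WB@(3,1)
Op 4: place WB@(2,1)
Op 5: place BB@(1,2)
Op 6: place WQ@(3,0)
Op 7: place BK@(2,4)
Op 8: place BQ@(0,1)
Per-piece attacks for B:
  BQ@(0,1): attacks (0,2) (0,3) (0,4) (0,0) (1,1) (1,2) (1,0) [ray(1,0) blocked at (1,1); ray(1,1) blocked at (1,2)]
  BB@(1,2): attacks (2,3) (3,4) (2,1) (0,3) (0,1) [ray(1,-1) blocked at (2,1); ray(-1,-1) blocked at (0,1)]
  BN@(1,3): attacks (3,4) (2,1) (3,2) (0,1)
  BK@(2,4): attacks (2,3) (3,4) (1,4) (3,3) (1,3)
B attacks (4,1): no

Answer: no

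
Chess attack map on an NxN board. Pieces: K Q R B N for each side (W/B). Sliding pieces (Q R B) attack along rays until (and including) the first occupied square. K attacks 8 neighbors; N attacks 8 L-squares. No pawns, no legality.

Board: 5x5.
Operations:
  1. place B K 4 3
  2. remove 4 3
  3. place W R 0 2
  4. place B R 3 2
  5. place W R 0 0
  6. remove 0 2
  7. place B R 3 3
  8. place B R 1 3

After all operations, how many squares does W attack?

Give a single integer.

Answer: 8

Derivation:
Op 1: place BK@(4,3)
Op 2: remove (4,3)
Op 3: place WR@(0,2)
Op 4: place BR@(3,2)
Op 5: place WR@(0,0)
Op 6: remove (0,2)
Op 7: place BR@(3,3)
Op 8: place BR@(1,3)
Per-piece attacks for W:
  WR@(0,0): attacks (0,1) (0,2) (0,3) (0,4) (1,0) (2,0) (3,0) (4,0)
Union (8 distinct): (0,1) (0,2) (0,3) (0,4) (1,0) (2,0) (3,0) (4,0)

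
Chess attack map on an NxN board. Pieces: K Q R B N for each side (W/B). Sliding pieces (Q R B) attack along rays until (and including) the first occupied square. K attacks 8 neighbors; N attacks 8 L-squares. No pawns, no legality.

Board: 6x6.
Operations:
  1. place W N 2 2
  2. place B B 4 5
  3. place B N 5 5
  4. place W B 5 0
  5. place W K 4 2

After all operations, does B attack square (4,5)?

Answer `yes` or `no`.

Answer: no

Derivation:
Op 1: place WN@(2,2)
Op 2: place BB@(4,5)
Op 3: place BN@(5,5)
Op 4: place WB@(5,0)
Op 5: place WK@(4,2)
Per-piece attacks for B:
  BB@(4,5): attacks (5,4) (3,4) (2,3) (1,2) (0,1)
  BN@(5,5): attacks (4,3) (3,4)
B attacks (4,5): no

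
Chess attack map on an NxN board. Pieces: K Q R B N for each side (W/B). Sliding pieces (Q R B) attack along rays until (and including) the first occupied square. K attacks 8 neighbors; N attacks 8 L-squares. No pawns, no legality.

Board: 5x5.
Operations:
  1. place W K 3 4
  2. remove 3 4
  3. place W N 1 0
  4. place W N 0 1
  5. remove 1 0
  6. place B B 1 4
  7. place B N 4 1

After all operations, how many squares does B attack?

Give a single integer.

Op 1: place WK@(3,4)
Op 2: remove (3,4)
Op 3: place WN@(1,0)
Op 4: place WN@(0,1)
Op 5: remove (1,0)
Op 6: place BB@(1,4)
Op 7: place BN@(4,1)
Per-piece attacks for B:
  BB@(1,4): attacks (2,3) (3,2) (4,1) (0,3) [ray(1,-1) blocked at (4,1)]
  BN@(4,1): attacks (3,3) (2,2) (2,0)
Union (7 distinct): (0,3) (2,0) (2,2) (2,3) (3,2) (3,3) (4,1)

Answer: 7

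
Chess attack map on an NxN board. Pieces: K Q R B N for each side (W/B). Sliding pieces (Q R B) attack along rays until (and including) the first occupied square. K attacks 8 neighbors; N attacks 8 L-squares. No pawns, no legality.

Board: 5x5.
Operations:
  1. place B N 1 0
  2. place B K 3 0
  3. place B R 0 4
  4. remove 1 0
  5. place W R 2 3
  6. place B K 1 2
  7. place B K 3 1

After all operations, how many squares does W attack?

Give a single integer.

Answer: 8

Derivation:
Op 1: place BN@(1,0)
Op 2: place BK@(3,0)
Op 3: place BR@(0,4)
Op 4: remove (1,0)
Op 5: place WR@(2,3)
Op 6: place BK@(1,2)
Op 7: place BK@(3,1)
Per-piece attacks for W:
  WR@(2,3): attacks (2,4) (2,2) (2,1) (2,0) (3,3) (4,3) (1,3) (0,3)
Union (8 distinct): (0,3) (1,3) (2,0) (2,1) (2,2) (2,4) (3,3) (4,3)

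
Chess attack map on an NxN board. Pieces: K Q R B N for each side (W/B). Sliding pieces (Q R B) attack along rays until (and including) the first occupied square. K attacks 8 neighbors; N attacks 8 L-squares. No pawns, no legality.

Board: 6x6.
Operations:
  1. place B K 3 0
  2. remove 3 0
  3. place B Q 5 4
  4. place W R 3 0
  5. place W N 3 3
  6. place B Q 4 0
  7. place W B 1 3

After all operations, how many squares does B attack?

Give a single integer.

Answer: 21

Derivation:
Op 1: place BK@(3,0)
Op 2: remove (3,0)
Op 3: place BQ@(5,4)
Op 4: place WR@(3,0)
Op 5: place WN@(3,3)
Op 6: place BQ@(4,0)
Op 7: place WB@(1,3)
Per-piece attacks for B:
  BQ@(4,0): attacks (4,1) (4,2) (4,3) (4,4) (4,5) (5,0) (3,0) (5,1) (3,1) (2,2) (1,3) [ray(-1,0) blocked at (3,0); ray(-1,1) blocked at (1,3)]
  BQ@(5,4): attacks (5,5) (5,3) (5,2) (5,1) (5,0) (4,4) (3,4) (2,4) (1,4) (0,4) (4,5) (4,3) (3,2) (2,1) (1,0)
Union (21 distinct): (0,4) (1,0) (1,3) (1,4) (2,1) (2,2) (2,4) (3,0) (3,1) (3,2) (3,4) (4,1) (4,2) (4,3) (4,4) (4,5) (5,0) (5,1) (5,2) (5,3) (5,5)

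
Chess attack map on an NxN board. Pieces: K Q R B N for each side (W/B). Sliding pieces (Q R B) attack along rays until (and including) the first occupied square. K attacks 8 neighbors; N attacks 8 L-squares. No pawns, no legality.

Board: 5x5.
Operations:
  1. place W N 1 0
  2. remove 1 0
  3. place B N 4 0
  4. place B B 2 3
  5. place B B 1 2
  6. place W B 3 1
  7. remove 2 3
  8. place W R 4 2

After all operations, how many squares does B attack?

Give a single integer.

Op 1: place WN@(1,0)
Op 2: remove (1,0)
Op 3: place BN@(4,0)
Op 4: place BB@(2,3)
Op 5: place BB@(1,2)
Op 6: place WB@(3,1)
Op 7: remove (2,3)
Op 8: place WR@(4,2)
Per-piece attacks for B:
  BB@(1,2): attacks (2,3) (3,4) (2,1) (3,0) (0,3) (0,1)
  BN@(4,0): attacks (3,2) (2,1)
Union (7 distinct): (0,1) (0,3) (2,1) (2,3) (3,0) (3,2) (3,4)

Answer: 7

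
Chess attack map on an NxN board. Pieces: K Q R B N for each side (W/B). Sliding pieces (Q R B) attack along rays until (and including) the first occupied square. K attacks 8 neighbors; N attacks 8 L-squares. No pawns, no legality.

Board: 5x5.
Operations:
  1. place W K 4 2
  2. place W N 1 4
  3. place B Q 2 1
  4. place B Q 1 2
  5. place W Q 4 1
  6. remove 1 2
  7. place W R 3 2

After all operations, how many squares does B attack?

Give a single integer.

Answer: 13

Derivation:
Op 1: place WK@(4,2)
Op 2: place WN@(1,4)
Op 3: place BQ@(2,1)
Op 4: place BQ@(1,2)
Op 5: place WQ@(4,1)
Op 6: remove (1,2)
Op 7: place WR@(3,2)
Per-piece attacks for B:
  BQ@(2,1): attacks (2,2) (2,3) (2,4) (2,0) (3,1) (4,1) (1,1) (0,1) (3,2) (3,0) (1,2) (0,3) (1,0) [ray(1,0) blocked at (4,1); ray(1,1) blocked at (3,2)]
Union (13 distinct): (0,1) (0,3) (1,0) (1,1) (1,2) (2,0) (2,2) (2,3) (2,4) (3,0) (3,1) (3,2) (4,1)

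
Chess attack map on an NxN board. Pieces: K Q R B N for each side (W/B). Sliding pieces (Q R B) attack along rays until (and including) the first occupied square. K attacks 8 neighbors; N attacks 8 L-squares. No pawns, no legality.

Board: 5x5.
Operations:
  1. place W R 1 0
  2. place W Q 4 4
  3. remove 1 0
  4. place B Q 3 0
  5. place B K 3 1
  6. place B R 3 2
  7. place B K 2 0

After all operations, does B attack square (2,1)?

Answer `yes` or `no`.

Answer: yes

Derivation:
Op 1: place WR@(1,0)
Op 2: place WQ@(4,4)
Op 3: remove (1,0)
Op 4: place BQ@(3,0)
Op 5: place BK@(3,1)
Op 6: place BR@(3,2)
Op 7: place BK@(2,0)
Per-piece attacks for B:
  BK@(2,0): attacks (2,1) (3,0) (1,0) (3,1) (1,1)
  BQ@(3,0): attacks (3,1) (4,0) (2,0) (4,1) (2,1) (1,2) (0,3) [ray(0,1) blocked at (3,1); ray(-1,0) blocked at (2,0)]
  BK@(3,1): attacks (3,2) (3,0) (4,1) (2,1) (4,2) (4,0) (2,2) (2,0)
  BR@(3,2): attacks (3,3) (3,4) (3,1) (4,2) (2,2) (1,2) (0,2) [ray(0,-1) blocked at (3,1)]
B attacks (2,1): yes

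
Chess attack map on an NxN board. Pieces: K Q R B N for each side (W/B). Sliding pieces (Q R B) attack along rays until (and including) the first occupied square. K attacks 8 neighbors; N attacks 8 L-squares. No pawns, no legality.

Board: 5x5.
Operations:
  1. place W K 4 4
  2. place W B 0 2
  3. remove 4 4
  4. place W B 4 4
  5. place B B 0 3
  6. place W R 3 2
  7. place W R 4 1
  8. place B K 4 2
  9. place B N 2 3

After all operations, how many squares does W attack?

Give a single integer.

Answer: 16

Derivation:
Op 1: place WK@(4,4)
Op 2: place WB@(0,2)
Op 3: remove (4,4)
Op 4: place WB@(4,4)
Op 5: place BB@(0,3)
Op 6: place WR@(3,2)
Op 7: place WR@(4,1)
Op 8: place BK@(4,2)
Op 9: place BN@(2,3)
Per-piece attacks for W:
  WB@(0,2): attacks (1,3) (2,4) (1,1) (2,0)
  WR@(3,2): attacks (3,3) (3,4) (3,1) (3,0) (4,2) (2,2) (1,2) (0,2) [ray(1,0) blocked at (4,2); ray(-1,0) blocked at (0,2)]
  WR@(4,1): attacks (4,2) (4,0) (3,1) (2,1) (1,1) (0,1) [ray(0,1) blocked at (4,2)]
  WB@(4,4): attacks (3,3) (2,2) (1,1) (0,0)
Union (16 distinct): (0,0) (0,1) (0,2) (1,1) (1,2) (1,3) (2,0) (2,1) (2,2) (2,4) (3,0) (3,1) (3,3) (3,4) (4,0) (4,2)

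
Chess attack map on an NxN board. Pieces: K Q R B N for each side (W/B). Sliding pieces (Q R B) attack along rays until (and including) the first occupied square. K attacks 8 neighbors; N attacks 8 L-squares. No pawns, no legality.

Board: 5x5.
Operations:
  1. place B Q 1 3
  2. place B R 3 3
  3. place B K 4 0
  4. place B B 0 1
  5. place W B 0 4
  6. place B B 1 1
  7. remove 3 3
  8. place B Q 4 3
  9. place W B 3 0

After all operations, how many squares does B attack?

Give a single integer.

Answer: 24

Derivation:
Op 1: place BQ@(1,3)
Op 2: place BR@(3,3)
Op 3: place BK@(4,0)
Op 4: place BB@(0,1)
Op 5: place WB@(0,4)
Op 6: place BB@(1,1)
Op 7: remove (3,3)
Op 8: place BQ@(4,3)
Op 9: place WB@(3,0)
Per-piece attacks for B:
  BB@(0,1): attacks (1,2) (2,3) (3,4) (1,0)
  BB@(1,1): attacks (2,2) (3,3) (4,4) (2,0) (0,2) (0,0)
  BQ@(1,3): attacks (1,4) (1,2) (1,1) (2,3) (3,3) (4,3) (0,3) (2,4) (2,2) (3,1) (4,0) (0,4) (0,2) [ray(0,-1) blocked at (1,1); ray(1,0) blocked at (4,3); ray(1,-1) blocked at (4,0); ray(-1,1) blocked at (0,4)]
  BK@(4,0): attacks (4,1) (3,0) (3,1)
  BQ@(4,3): attacks (4,4) (4,2) (4,1) (4,0) (3,3) (2,3) (1,3) (3,4) (3,2) (2,1) (1,0) [ray(0,-1) blocked at (4,0); ray(-1,0) blocked at (1,3)]
Union (24 distinct): (0,0) (0,2) (0,3) (0,4) (1,0) (1,1) (1,2) (1,3) (1,4) (2,0) (2,1) (2,2) (2,3) (2,4) (3,0) (3,1) (3,2) (3,3) (3,4) (4,0) (4,1) (4,2) (4,3) (4,4)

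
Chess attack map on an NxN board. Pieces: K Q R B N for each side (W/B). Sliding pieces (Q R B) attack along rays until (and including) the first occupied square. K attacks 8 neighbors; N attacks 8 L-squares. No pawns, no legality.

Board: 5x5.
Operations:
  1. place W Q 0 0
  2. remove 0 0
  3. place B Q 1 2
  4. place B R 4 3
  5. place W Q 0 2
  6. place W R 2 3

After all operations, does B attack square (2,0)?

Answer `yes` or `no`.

Answer: no

Derivation:
Op 1: place WQ@(0,0)
Op 2: remove (0,0)
Op 3: place BQ@(1,2)
Op 4: place BR@(4,3)
Op 5: place WQ@(0,2)
Op 6: place WR@(2,3)
Per-piece attacks for B:
  BQ@(1,2): attacks (1,3) (1,4) (1,1) (1,0) (2,2) (3,2) (4,2) (0,2) (2,3) (2,1) (3,0) (0,3) (0,1) [ray(-1,0) blocked at (0,2); ray(1,1) blocked at (2,3)]
  BR@(4,3): attacks (4,4) (4,2) (4,1) (4,0) (3,3) (2,3) [ray(-1,0) blocked at (2,3)]
B attacks (2,0): no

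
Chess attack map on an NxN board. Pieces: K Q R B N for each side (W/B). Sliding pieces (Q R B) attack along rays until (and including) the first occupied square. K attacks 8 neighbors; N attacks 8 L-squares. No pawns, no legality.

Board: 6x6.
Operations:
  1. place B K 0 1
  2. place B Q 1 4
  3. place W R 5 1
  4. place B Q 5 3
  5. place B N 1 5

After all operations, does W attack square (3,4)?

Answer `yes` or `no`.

Op 1: place BK@(0,1)
Op 2: place BQ@(1,4)
Op 3: place WR@(5,1)
Op 4: place BQ@(5,3)
Op 5: place BN@(1,5)
Per-piece attacks for W:
  WR@(5,1): attacks (5,2) (5,3) (5,0) (4,1) (3,1) (2,1) (1,1) (0,1) [ray(0,1) blocked at (5,3); ray(-1,0) blocked at (0,1)]
W attacks (3,4): no

Answer: no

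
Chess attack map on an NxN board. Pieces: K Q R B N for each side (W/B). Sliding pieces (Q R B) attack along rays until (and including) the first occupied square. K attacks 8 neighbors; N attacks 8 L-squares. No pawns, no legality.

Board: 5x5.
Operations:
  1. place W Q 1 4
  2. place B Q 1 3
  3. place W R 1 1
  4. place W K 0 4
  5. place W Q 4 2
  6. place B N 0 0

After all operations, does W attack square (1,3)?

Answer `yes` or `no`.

Op 1: place WQ@(1,4)
Op 2: place BQ@(1,3)
Op 3: place WR@(1,1)
Op 4: place WK@(0,4)
Op 5: place WQ@(4,2)
Op 6: place BN@(0,0)
Per-piece attacks for W:
  WK@(0,4): attacks (0,3) (1,4) (1,3)
  WR@(1,1): attacks (1,2) (1,3) (1,0) (2,1) (3,1) (4,1) (0,1) [ray(0,1) blocked at (1,3)]
  WQ@(1,4): attacks (1,3) (2,4) (3,4) (4,4) (0,4) (2,3) (3,2) (4,1) (0,3) [ray(0,-1) blocked at (1,3); ray(-1,0) blocked at (0,4)]
  WQ@(4,2): attacks (4,3) (4,4) (4,1) (4,0) (3,2) (2,2) (1,2) (0,2) (3,3) (2,4) (3,1) (2,0)
W attacks (1,3): yes

Answer: yes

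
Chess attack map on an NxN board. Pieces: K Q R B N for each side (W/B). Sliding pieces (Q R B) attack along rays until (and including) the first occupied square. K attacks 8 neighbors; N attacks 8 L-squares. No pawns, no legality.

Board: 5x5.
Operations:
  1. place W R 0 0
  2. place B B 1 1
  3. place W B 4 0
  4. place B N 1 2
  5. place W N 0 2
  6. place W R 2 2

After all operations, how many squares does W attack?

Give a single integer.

Answer: 15

Derivation:
Op 1: place WR@(0,0)
Op 2: place BB@(1,1)
Op 3: place WB@(4,0)
Op 4: place BN@(1,2)
Op 5: place WN@(0,2)
Op 6: place WR@(2,2)
Per-piece attacks for W:
  WR@(0,0): attacks (0,1) (0,2) (1,0) (2,0) (3,0) (4,0) [ray(0,1) blocked at (0,2); ray(1,0) blocked at (4,0)]
  WN@(0,2): attacks (1,4) (2,3) (1,0) (2,1)
  WR@(2,2): attacks (2,3) (2,4) (2,1) (2,0) (3,2) (4,2) (1,2) [ray(-1,0) blocked at (1,2)]
  WB@(4,0): attacks (3,1) (2,2) [ray(-1,1) blocked at (2,2)]
Union (15 distinct): (0,1) (0,2) (1,0) (1,2) (1,4) (2,0) (2,1) (2,2) (2,3) (2,4) (3,0) (3,1) (3,2) (4,0) (4,2)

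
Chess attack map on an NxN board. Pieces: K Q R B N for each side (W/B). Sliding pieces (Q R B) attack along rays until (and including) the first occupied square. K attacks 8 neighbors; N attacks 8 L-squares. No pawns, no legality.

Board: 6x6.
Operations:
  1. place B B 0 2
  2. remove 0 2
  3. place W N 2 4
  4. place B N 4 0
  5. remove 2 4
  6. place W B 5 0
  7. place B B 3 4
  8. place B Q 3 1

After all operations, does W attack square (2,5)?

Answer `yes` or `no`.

Op 1: place BB@(0,2)
Op 2: remove (0,2)
Op 3: place WN@(2,4)
Op 4: place BN@(4,0)
Op 5: remove (2,4)
Op 6: place WB@(5,0)
Op 7: place BB@(3,4)
Op 8: place BQ@(3,1)
Per-piece attacks for W:
  WB@(5,0): attacks (4,1) (3,2) (2,3) (1,4) (0,5)
W attacks (2,5): no

Answer: no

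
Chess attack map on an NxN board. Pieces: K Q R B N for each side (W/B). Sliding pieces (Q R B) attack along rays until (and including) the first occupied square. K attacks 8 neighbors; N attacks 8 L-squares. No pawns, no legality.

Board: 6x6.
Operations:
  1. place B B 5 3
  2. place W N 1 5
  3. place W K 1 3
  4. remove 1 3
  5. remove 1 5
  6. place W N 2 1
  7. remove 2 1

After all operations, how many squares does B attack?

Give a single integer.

Op 1: place BB@(5,3)
Op 2: place WN@(1,5)
Op 3: place WK@(1,3)
Op 4: remove (1,3)
Op 5: remove (1,5)
Op 6: place WN@(2,1)
Op 7: remove (2,1)
Per-piece attacks for B:
  BB@(5,3): attacks (4,4) (3,5) (4,2) (3,1) (2,0)
Union (5 distinct): (2,0) (3,1) (3,5) (4,2) (4,4)

Answer: 5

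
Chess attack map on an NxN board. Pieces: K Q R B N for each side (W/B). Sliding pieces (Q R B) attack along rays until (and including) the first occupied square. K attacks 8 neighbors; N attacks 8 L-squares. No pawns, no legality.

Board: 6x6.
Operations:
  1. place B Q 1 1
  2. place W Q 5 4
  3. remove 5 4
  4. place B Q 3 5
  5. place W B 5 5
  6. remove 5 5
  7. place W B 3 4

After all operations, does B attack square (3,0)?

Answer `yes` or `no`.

Op 1: place BQ@(1,1)
Op 2: place WQ@(5,4)
Op 3: remove (5,4)
Op 4: place BQ@(3,5)
Op 5: place WB@(5,5)
Op 6: remove (5,5)
Op 7: place WB@(3,4)
Per-piece attacks for B:
  BQ@(1,1): attacks (1,2) (1,3) (1,4) (1,5) (1,0) (2,1) (3,1) (4,1) (5,1) (0,1) (2,2) (3,3) (4,4) (5,5) (2,0) (0,2) (0,0)
  BQ@(3,5): attacks (3,4) (4,5) (5,5) (2,5) (1,5) (0,5) (4,4) (5,3) (2,4) (1,3) (0,2) [ray(0,-1) blocked at (3,4)]
B attacks (3,0): no

Answer: no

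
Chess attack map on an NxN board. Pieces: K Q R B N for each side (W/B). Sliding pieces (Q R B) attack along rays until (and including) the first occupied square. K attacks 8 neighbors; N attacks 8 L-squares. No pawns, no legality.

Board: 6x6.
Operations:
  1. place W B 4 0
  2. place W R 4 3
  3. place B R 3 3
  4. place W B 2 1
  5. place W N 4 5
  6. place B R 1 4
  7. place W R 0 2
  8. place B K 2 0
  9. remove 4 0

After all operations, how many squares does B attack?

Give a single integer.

Op 1: place WB@(4,0)
Op 2: place WR@(4,3)
Op 3: place BR@(3,3)
Op 4: place WB@(2,1)
Op 5: place WN@(4,5)
Op 6: place BR@(1,4)
Op 7: place WR@(0,2)
Op 8: place BK@(2,0)
Op 9: remove (4,0)
Per-piece attacks for B:
  BR@(1,4): attacks (1,5) (1,3) (1,2) (1,1) (1,0) (2,4) (3,4) (4,4) (5,4) (0,4)
  BK@(2,0): attacks (2,1) (3,0) (1,0) (3,1) (1,1)
  BR@(3,3): attacks (3,4) (3,5) (3,2) (3,1) (3,0) (4,3) (2,3) (1,3) (0,3) [ray(1,0) blocked at (4,3)]
Union (18 distinct): (0,3) (0,4) (1,0) (1,1) (1,2) (1,3) (1,5) (2,1) (2,3) (2,4) (3,0) (3,1) (3,2) (3,4) (3,5) (4,3) (4,4) (5,4)

Answer: 18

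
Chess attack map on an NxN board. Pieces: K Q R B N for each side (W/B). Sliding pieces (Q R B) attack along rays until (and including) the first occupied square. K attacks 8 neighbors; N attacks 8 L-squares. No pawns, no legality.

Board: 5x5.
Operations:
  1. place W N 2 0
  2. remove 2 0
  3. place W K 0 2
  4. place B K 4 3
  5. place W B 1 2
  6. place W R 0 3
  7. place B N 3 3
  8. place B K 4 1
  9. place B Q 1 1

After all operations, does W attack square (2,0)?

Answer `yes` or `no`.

Answer: no

Derivation:
Op 1: place WN@(2,0)
Op 2: remove (2,0)
Op 3: place WK@(0,2)
Op 4: place BK@(4,3)
Op 5: place WB@(1,2)
Op 6: place WR@(0,3)
Op 7: place BN@(3,3)
Op 8: place BK@(4,1)
Op 9: place BQ@(1,1)
Per-piece attacks for W:
  WK@(0,2): attacks (0,3) (0,1) (1,2) (1,3) (1,1)
  WR@(0,3): attacks (0,4) (0,2) (1,3) (2,3) (3,3) [ray(0,-1) blocked at (0,2); ray(1,0) blocked at (3,3)]
  WB@(1,2): attacks (2,3) (3,4) (2,1) (3,0) (0,3) (0,1) [ray(-1,1) blocked at (0,3)]
W attacks (2,0): no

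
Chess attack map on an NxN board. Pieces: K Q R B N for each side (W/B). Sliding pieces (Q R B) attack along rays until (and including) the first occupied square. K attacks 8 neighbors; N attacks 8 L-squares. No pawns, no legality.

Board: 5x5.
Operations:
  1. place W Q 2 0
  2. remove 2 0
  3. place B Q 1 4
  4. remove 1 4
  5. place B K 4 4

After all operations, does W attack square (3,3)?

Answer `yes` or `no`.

Answer: no

Derivation:
Op 1: place WQ@(2,0)
Op 2: remove (2,0)
Op 3: place BQ@(1,4)
Op 4: remove (1,4)
Op 5: place BK@(4,4)
Per-piece attacks for W:
W attacks (3,3): no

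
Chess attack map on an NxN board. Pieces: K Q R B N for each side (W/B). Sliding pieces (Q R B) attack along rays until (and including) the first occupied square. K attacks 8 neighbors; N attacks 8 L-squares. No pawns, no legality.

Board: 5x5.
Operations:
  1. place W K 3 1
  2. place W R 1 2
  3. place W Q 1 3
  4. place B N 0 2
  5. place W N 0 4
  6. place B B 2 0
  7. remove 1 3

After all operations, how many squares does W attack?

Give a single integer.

Answer: 15

Derivation:
Op 1: place WK@(3,1)
Op 2: place WR@(1,2)
Op 3: place WQ@(1,3)
Op 4: place BN@(0,2)
Op 5: place WN@(0,4)
Op 6: place BB@(2,0)
Op 7: remove (1,3)
Per-piece attacks for W:
  WN@(0,4): attacks (1,2) (2,3)
  WR@(1,2): attacks (1,3) (1,4) (1,1) (1,0) (2,2) (3,2) (4,2) (0,2) [ray(-1,0) blocked at (0,2)]
  WK@(3,1): attacks (3,2) (3,0) (4,1) (2,1) (4,2) (4,0) (2,2) (2,0)
Union (15 distinct): (0,2) (1,0) (1,1) (1,2) (1,3) (1,4) (2,0) (2,1) (2,2) (2,3) (3,0) (3,2) (4,0) (4,1) (4,2)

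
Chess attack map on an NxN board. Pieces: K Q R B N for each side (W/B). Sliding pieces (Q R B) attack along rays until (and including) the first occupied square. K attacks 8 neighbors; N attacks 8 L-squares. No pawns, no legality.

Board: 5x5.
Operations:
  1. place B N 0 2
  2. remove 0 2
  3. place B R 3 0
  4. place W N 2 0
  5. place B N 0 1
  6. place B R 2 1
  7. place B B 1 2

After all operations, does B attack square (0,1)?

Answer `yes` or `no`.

Answer: yes

Derivation:
Op 1: place BN@(0,2)
Op 2: remove (0,2)
Op 3: place BR@(3,0)
Op 4: place WN@(2,0)
Op 5: place BN@(0,1)
Op 6: place BR@(2,1)
Op 7: place BB@(1,2)
Per-piece attacks for B:
  BN@(0,1): attacks (1,3) (2,2) (2,0)
  BB@(1,2): attacks (2,3) (3,4) (2,1) (0,3) (0,1) [ray(1,-1) blocked at (2,1); ray(-1,-1) blocked at (0,1)]
  BR@(2,1): attacks (2,2) (2,3) (2,4) (2,0) (3,1) (4,1) (1,1) (0,1) [ray(0,-1) blocked at (2,0); ray(-1,0) blocked at (0,1)]
  BR@(3,0): attacks (3,1) (3,2) (3,3) (3,4) (4,0) (2,0) [ray(-1,0) blocked at (2,0)]
B attacks (0,1): yes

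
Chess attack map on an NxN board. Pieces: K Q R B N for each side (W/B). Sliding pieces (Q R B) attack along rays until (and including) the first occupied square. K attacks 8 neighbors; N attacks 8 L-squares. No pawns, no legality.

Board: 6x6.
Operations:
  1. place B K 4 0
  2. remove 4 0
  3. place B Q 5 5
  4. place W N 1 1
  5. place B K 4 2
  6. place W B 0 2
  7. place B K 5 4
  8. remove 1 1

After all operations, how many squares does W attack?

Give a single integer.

Answer: 5

Derivation:
Op 1: place BK@(4,0)
Op 2: remove (4,0)
Op 3: place BQ@(5,5)
Op 4: place WN@(1,1)
Op 5: place BK@(4,2)
Op 6: place WB@(0,2)
Op 7: place BK@(5,4)
Op 8: remove (1,1)
Per-piece attacks for W:
  WB@(0,2): attacks (1,3) (2,4) (3,5) (1,1) (2,0)
Union (5 distinct): (1,1) (1,3) (2,0) (2,4) (3,5)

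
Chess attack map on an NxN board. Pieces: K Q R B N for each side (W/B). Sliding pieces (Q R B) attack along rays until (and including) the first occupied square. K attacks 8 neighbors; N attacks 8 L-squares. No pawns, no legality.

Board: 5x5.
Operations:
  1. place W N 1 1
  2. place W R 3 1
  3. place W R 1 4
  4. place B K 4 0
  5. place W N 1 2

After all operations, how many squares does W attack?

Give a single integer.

Answer: 17

Derivation:
Op 1: place WN@(1,1)
Op 2: place WR@(3,1)
Op 3: place WR@(1,4)
Op 4: place BK@(4,0)
Op 5: place WN@(1,2)
Per-piece attacks for W:
  WN@(1,1): attacks (2,3) (3,2) (0,3) (3,0)
  WN@(1,2): attacks (2,4) (3,3) (0,4) (2,0) (3,1) (0,0)
  WR@(1,4): attacks (1,3) (1,2) (2,4) (3,4) (4,4) (0,4) [ray(0,-1) blocked at (1,2)]
  WR@(3,1): attacks (3,2) (3,3) (3,4) (3,0) (4,1) (2,1) (1,1) [ray(-1,0) blocked at (1,1)]
Union (17 distinct): (0,0) (0,3) (0,4) (1,1) (1,2) (1,3) (2,0) (2,1) (2,3) (2,4) (3,0) (3,1) (3,2) (3,3) (3,4) (4,1) (4,4)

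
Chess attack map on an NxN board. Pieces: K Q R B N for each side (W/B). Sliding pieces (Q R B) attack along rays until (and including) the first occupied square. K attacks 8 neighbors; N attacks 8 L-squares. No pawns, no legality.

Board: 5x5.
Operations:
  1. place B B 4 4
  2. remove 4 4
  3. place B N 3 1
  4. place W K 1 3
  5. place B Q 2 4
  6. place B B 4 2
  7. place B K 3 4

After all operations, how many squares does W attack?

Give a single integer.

Answer: 8

Derivation:
Op 1: place BB@(4,4)
Op 2: remove (4,4)
Op 3: place BN@(3,1)
Op 4: place WK@(1,3)
Op 5: place BQ@(2,4)
Op 6: place BB@(4,2)
Op 7: place BK@(3,4)
Per-piece attacks for W:
  WK@(1,3): attacks (1,4) (1,2) (2,3) (0,3) (2,4) (2,2) (0,4) (0,2)
Union (8 distinct): (0,2) (0,3) (0,4) (1,2) (1,4) (2,2) (2,3) (2,4)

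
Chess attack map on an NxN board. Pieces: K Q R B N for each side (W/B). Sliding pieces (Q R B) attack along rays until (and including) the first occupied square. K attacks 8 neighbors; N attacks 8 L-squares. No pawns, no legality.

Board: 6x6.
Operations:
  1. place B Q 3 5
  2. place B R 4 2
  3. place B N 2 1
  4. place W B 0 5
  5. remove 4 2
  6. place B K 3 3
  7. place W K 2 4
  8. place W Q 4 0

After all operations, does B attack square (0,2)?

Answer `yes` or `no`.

Op 1: place BQ@(3,5)
Op 2: place BR@(4,2)
Op 3: place BN@(2,1)
Op 4: place WB@(0,5)
Op 5: remove (4,2)
Op 6: place BK@(3,3)
Op 7: place WK@(2,4)
Op 8: place WQ@(4,0)
Per-piece attacks for B:
  BN@(2,1): attacks (3,3) (4,2) (1,3) (0,2) (4,0) (0,0)
  BK@(3,3): attacks (3,4) (3,2) (4,3) (2,3) (4,4) (4,2) (2,4) (2,2)
  BQ@(3,5): attacks (3,4) (3,3) (4,5) (5,5) (2,5) (1,5) (0,5) (4,4) (5,3) (2,4) [ray(0,-1) blocked at (3,3); ray(-1,0) blocked at (0,5); ray(-1,-1) blocked at (2,4)]
B attacks (0,2): yes

Answer: yes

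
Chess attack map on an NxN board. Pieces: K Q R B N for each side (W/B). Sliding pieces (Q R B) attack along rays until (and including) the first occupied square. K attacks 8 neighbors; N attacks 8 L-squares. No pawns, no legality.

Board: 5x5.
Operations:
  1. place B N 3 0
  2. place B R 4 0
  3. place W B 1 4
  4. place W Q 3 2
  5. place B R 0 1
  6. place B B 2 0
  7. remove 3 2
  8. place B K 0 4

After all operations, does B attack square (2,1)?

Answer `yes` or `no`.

Answer: yes

Derivation:
Op 1: place BN@(3,0)
Op 2: place BR@(4,0)
Op 3: place WB@(1,4)
Op 4: place WQ@(3,2)
Op 5: place BR@(0,1)
Op 6: place BB@(2,0)
Op 7: remove (3,2)
Op 8: place BK@(0,4)
Per-piece attacks for B:
  BR@(0,1): attacks (0,2) (0,3) (0,4) (0,0) (1,1) (2,1) (3,1) (4,1) [ray(0,1) blocked at (0,4)]
  BK@(0,4): attacks (0,3) (1,4) (1,3)
  BB@(2,0): attacks (3,1) (4,2) (1,1) (0,2)
  BN@(3,0): attacks (4,2) (2,2) (1,1)
  BR@(4,0): attacks (4,1) (4,2) (4,3) (4,4) (3,0) [ray(-1,0) blocked at (3,0)]
B attacks (2,1): yes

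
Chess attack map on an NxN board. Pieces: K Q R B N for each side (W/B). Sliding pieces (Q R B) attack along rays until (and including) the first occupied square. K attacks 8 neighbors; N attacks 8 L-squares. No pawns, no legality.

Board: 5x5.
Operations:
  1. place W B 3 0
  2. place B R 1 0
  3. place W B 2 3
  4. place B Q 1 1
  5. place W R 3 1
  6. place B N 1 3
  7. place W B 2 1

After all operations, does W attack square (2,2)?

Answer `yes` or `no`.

Answer: no

Derivation:
Op 1: place WB@(3,0)
Op 2: place BR@(1,0)
Op 3: place WB@(2,3)
Op 4: place BQ@(1,1)
Op 5: place WR@(3,1)
Op 6: place BN@(1,3)
Op 7: place WB@(2,1)
Per-piece attacks for W:
  WB@(2,1): attacks (3,2) (4,3) (3,0) (1,2) (0,3) (1,0) [ray(1,-1) blocked at (3,0); ray(-1,-1) blocked at (1,0)]
  WB@(2,3): attacks (3,4) (3,2) (4,1) (1,4) (1,2) (0,1)
  WB@(3,0): attacks (4,1) (2,1) [ray(-1,1) blocked at (2,1)]
  WR@(3,1): attacks (3,2) (3,3) (3,4) (3,0) (4,1) (2,1) [ray(0,-1) blocked at (3,0); ray(-1,0) blocked at (2,1)]
W attacks (2,2): no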